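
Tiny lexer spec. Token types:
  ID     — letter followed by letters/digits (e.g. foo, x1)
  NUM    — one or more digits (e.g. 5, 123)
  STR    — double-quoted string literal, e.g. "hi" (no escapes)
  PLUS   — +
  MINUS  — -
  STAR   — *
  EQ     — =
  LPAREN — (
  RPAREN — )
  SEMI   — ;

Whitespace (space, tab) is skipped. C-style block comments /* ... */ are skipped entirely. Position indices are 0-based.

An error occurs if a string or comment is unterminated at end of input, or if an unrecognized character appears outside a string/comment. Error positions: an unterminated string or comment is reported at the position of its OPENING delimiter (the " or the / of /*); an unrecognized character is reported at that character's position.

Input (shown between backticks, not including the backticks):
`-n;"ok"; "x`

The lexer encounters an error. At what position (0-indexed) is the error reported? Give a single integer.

Answer: 9

Derivation:
pos=0: emit MINUS '-'
pos=1: emit ID 'n' (now at pos=2)
pos=2: emit SEMI ';'
pos=3: enter STRING mode
pos=3: emit STR "ok" (now at pos=7)
pos=7: emit SEMI ';'
pos=9: enter STRING mode
pos=9: ERROR — unterminated string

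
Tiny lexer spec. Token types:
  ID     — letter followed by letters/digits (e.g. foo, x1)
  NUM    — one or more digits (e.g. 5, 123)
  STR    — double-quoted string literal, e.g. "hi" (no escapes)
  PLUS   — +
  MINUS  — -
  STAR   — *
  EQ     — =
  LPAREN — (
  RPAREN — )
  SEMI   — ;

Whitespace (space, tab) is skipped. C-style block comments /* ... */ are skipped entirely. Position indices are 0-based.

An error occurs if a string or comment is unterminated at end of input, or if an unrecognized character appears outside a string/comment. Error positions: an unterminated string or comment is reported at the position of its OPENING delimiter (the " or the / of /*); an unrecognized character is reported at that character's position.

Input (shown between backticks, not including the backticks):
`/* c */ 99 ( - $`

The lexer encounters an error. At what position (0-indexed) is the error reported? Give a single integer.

Answer: 15

Derivation:
pos=0: enter COMMENT mode (saw '/*')
exit COMMENT mode (now at pos=7)
pos=8: emit NUM '99' (now at pos=10)
pos=11: emit LPAREN '('
pos=13: emit MINUS '-'
pos=15: ERROR — unrecognized char '$'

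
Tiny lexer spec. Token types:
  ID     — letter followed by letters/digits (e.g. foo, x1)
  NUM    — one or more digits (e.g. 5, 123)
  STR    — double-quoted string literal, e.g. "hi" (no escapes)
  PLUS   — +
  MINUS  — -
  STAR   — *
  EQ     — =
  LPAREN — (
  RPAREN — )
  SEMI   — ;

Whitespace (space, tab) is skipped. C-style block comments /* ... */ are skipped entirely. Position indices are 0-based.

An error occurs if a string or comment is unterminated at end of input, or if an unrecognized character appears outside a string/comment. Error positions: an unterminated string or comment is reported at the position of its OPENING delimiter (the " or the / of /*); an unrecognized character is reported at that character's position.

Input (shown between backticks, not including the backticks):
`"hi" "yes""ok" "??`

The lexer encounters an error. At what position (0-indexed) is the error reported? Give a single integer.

pos=0: enter STRING mode
pos=0: emit STR "hi" (now at pos=4)
pos=5: enter STRING mode
pos=5: emit STR "yes" (now at pos=10)
pos=10: enter STRING mode
pos=10: emit STR "ok" (now at pos=14)
pos=15: enter STRING mode
pos=15: ERROR — unterminated string

Answer: 15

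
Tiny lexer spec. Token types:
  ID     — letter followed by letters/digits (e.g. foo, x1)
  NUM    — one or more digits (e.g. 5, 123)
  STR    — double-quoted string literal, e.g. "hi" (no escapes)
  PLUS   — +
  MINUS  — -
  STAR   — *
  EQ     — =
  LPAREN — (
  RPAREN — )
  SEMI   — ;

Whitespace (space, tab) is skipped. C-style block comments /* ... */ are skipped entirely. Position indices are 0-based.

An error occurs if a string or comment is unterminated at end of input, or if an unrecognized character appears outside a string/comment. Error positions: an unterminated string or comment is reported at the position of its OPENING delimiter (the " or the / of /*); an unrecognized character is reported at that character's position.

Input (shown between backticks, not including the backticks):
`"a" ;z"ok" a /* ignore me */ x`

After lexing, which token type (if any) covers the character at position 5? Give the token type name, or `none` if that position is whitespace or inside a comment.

Answer: ID

Derivation:
pos=0: enter STRING mode
pos=0: emit STR "a" (now at pos=3)
pos=4: emit SEMI ';'
pos=5: emit ID 'z' (now at pos=6)
pos=6: enter STRING mode
pos=6: emit STR "ok" (now at pos=10)
pos=11: emit ID 'a' (now at pos=12)
pos=13: enter COMMENT mode (saw '/*')
exit COMMENT mode (now at pos=28)
pos=29: emit ID 'x' (now at pos=30)
DONE. 6 tokens: [STR, SEMI, ID, STR, ID, ID]
Position 5: char is 'z' -> ID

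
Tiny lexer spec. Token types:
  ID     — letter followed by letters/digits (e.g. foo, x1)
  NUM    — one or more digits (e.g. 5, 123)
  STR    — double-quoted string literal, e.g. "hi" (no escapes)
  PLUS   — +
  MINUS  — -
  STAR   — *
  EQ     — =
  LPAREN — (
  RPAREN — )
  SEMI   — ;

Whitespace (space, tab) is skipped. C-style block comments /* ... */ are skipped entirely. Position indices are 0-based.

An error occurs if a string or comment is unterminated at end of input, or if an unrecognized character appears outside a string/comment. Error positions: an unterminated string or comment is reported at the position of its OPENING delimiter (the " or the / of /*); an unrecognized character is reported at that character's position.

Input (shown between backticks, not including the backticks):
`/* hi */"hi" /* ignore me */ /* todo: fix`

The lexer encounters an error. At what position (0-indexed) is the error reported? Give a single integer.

Answer: 29

Derivation:
pos=0: enter COMMENT mode (saw '/*')
exit COMMENT mode (now at pos=8)
pos=8: enter STRING mode
pos=8: emit STR "hi" (now at pos=12)
pos=13: enter COMMENT mode (saw '/*')
exit COMMENT mode (now at pos=28)
pos=29: enter COMMENT mode (saw '/*')
pos=29: ERROR — unterminated comment (reached EOF)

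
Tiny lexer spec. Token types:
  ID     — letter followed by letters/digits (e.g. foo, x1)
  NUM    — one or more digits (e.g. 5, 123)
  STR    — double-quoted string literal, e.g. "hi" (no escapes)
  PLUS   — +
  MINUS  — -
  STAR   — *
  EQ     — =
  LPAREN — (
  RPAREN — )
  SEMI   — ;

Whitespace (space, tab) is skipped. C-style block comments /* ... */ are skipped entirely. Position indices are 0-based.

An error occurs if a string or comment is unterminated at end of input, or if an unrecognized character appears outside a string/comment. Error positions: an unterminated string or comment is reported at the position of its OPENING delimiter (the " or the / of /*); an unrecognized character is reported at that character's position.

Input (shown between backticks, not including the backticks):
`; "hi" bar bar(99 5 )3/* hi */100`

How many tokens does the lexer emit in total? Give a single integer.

Answer: 10

Derivation:
pos=0: emit SEMI ';'
pos=2: enter STRING mode
pos=2: emit STR "hi" (now at pos=6)
pos=7: emit ID 'bar' (now at pos=10)
pos=11: emit ID 'bar' (now at pos=14)
pos=14: emit LPAREN '('
pos=15: emit NUM '99' (now at pos=17)
pos=18: emit NUM '5' (now at pos=19)
pos=20: emit RPAREN ')'
pos=21: emit NUM '3' (now at pos=22)
pos=22: enter COMMENT mode (saw '/*')
exit COMMENT mode (now at pos=30)
pos=30: emit NUM '100' (now at pos=33)
DONE. 10 tokens: [SEMI, STR, ID, ID, LPAREN, NUM, NUM, RPAREN, NUM, NUM]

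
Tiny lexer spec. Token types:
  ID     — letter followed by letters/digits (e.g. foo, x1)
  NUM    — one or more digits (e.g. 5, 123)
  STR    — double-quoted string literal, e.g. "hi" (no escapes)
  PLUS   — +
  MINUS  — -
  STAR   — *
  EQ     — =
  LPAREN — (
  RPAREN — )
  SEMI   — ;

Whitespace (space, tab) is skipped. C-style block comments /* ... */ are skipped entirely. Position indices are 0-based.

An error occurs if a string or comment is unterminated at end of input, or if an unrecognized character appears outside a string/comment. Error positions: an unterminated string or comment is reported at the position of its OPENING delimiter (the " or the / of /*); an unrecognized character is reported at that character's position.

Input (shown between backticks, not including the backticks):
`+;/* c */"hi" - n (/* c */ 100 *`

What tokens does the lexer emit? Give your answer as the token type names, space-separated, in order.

Answer: PLUS SEMI STR MINUS ID LPAREN NUM STAR

Derivation:
pos=0: emit PLUS '+'
pos=1: emit SEMI ';'
pos=2: enter COMMENT mode (saw '/*')
exit COMMENT mode (now at pos=9)
pos=9: enter STRING mode
pos=9: emit STR "hi" (now at pos=13)
pos=14: emit MINUS '-'
pos=16: emit ID 'n' (now at pos=17)
pos=18: emit LPAREN '('
pos=19: enter COMMENT mode (saw '/*')
exit COMMENT mode (now at pos=26)
pos=27: emit NUM '100' (now at pos=30)
pos=31: emit STAR '*'
DONE. 8 tokens: [PLUS, SEMI, STR, MINUS, ID, LPAREN, NUM, STAR]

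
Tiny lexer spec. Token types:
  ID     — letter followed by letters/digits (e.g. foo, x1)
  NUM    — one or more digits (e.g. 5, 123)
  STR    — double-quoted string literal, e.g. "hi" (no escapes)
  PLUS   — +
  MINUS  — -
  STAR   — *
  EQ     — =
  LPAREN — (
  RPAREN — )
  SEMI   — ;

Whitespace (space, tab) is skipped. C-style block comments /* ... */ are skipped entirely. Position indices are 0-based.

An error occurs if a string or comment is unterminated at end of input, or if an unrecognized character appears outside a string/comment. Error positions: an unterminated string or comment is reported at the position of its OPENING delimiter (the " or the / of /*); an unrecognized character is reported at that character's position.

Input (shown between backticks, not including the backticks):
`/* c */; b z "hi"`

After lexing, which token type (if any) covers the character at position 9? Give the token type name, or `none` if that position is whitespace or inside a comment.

Answer: ID

Derivation:
pos=0: enter COMMENT mode (saw '/*')
exit COMMENT mode (now at pos=7)
pos=7: emit SEMI ';'
pos=9: emit ID 'b' (now at pos=10)
pos=11: emit ID 'z' (now at pos=12)
pos=13: enter STRING mode
pos=13: emit STR "hi" (now at pos=17)
DONE. 4 tokens: [SEMI, ID, ID, STR]
Position 9: char is 'b' -> ID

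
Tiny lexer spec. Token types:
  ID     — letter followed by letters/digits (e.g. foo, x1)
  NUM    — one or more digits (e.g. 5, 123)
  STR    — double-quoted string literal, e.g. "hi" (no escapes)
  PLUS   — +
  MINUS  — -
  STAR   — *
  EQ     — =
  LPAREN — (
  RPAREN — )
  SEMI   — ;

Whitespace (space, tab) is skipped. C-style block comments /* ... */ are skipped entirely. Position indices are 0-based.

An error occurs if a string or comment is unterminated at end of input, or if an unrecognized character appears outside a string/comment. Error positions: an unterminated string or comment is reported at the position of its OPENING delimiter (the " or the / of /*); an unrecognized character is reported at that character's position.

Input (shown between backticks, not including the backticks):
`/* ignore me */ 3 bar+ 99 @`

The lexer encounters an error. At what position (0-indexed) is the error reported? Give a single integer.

Answer: 26

Derivation:
pos=0: enter COMMENT mode (saw '/*')
exit COMMENT mode (now at pos=15)
pos=16: emit NUM '3' (now at pos=17)
pos=18: emit ID 'bar' (now at pos=21)
pos=21: emit PLUS '+'
pos=23: emit NUM '99' (now at pos=25)
pos=26: ERROR — unrecognized char '@'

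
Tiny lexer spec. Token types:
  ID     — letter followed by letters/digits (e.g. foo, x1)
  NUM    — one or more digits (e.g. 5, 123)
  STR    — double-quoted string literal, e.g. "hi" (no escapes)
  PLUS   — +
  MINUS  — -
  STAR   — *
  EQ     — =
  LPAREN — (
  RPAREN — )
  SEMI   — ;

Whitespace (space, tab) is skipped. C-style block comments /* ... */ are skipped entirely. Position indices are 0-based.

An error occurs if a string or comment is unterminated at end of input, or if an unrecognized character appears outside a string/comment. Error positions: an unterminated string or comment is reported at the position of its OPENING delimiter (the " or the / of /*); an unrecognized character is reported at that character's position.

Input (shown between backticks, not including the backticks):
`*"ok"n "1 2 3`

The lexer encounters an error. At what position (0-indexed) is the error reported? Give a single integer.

pos=0: emit STAR '*'
pos=1: enter STRING mode
pos=1: emit STR "ok" (now at pos=5)
pos=5: emit ID 'n' (now at pos=6)
pos=7: enter STRING mode
pos=7: ERROR — unterminated string

Answer: 7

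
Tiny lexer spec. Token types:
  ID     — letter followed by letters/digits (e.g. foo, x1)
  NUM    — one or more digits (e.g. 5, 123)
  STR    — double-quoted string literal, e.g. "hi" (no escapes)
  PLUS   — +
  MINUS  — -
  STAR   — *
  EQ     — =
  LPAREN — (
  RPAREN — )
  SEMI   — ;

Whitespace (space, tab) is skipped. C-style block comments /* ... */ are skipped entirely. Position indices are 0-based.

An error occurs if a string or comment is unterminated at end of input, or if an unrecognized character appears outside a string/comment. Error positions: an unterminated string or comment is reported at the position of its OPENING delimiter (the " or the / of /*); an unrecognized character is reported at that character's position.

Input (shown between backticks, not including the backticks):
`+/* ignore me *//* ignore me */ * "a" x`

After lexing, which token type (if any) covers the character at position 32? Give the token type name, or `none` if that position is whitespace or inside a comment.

Answer: STAR

Derivation:
pos=0: emit PLUS '+'
pos=1: enter COMMENT mode (saw '/*')
exit COMMENT mode (now at pos=16)
pos=16: enter COMMENT mode (saw '/*')
exit COMMENT mode (now at pos=31)
pos=32: emit STAR '*'
pos=34: enter STRING mode
pos=34: emit STR "a" (now at pos=37)
pos=38: emit ID 'x' (now at pos=39)
DONE. 4 tokens: [PLUS, STAR, STR, ID]
Position 32: char is '*' -> STAR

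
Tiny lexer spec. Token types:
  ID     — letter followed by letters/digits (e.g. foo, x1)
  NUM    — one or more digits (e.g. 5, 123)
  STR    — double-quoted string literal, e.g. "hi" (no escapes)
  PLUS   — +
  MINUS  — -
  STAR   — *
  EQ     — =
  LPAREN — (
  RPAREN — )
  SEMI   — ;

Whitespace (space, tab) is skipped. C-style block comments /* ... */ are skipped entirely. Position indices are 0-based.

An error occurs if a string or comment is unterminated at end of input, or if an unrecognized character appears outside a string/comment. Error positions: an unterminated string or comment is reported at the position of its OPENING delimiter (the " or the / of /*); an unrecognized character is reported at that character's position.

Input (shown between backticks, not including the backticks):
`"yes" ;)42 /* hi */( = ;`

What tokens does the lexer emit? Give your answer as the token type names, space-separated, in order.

pos=0: enter STRING mode
pos=0: emit STR "yes" (now at pos=5)
pos=6: emit SEMI ';'
pos=7: emit RPAREN ')'
pos=8: emit NUM '42' (now at pos=10)
pos=11: enter COMMENT mode (saw '/*')
exit COMMENT mode (now at pos=19)
pos=19: emit LPAREN '('
pos=21: emit EQ '='
pos=23: emit SEMI ';'
DONE. 7 tokens: [STR, SEMI, RPAREN, NUM, LPAREN, EQ, SEMI]

Answer: STR SEMI RPAREN NUM LPAREN EQ SEMI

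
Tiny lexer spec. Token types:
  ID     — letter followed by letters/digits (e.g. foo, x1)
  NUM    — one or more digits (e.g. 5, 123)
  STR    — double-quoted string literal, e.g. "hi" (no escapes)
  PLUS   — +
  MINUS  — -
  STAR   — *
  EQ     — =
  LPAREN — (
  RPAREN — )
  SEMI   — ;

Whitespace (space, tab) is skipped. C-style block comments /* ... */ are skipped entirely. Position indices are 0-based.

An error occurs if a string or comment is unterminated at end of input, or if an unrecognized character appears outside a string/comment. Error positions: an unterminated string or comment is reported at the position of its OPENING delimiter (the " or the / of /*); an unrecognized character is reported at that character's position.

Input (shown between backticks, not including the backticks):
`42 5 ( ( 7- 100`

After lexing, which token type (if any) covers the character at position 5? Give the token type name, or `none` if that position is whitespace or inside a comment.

Answer: LPAREN

Derivation:
pos=0: emit NUM '42' (now at pos=2)
pos=3: emit NUM '5' (now at pos=4)
pos=5: emit LPAREN '('
pos=7: emit LPAREN '('
pos=9: emit NUM '7' (now at pos=10)
pos=10: emit MINUS '-'
pos=12: emit NUM '100' (now at pos=15)
DONE. 7 tokens: [NUM, NUM, LPAREN, LPAREN, NUM, MINUS, NUM]
Position 5: char is '(' -> LPAREN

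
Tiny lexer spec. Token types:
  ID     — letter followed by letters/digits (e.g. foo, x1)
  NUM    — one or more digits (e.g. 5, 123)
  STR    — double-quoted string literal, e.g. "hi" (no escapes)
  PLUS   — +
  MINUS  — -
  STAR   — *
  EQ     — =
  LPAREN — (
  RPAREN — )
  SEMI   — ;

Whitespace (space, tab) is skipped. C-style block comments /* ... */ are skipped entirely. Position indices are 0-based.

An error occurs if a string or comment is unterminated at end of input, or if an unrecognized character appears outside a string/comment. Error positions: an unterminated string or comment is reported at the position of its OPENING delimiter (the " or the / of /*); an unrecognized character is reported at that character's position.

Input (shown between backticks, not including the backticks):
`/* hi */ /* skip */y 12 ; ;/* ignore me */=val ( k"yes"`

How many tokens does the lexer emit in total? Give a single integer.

Answer: 9

Derivation:
pos=0: enter COMMENT mode (saw '/*')
exit COMMENT mode (now at pos=8)
pos=9: enter COMMENT mode (saw '/*')
exit COMMENT mode (now at pos=19)
pos=19: emit ID 'y' (now at pos=20)
pos=21: emit NUM '12' (now at pos=23)
pos=24: emit SEMI ';'
pos=26: emit SEMI ';'
pos=27: enter COMMENT mode (saw '/*')
exit COMMENT mode (now at pos=42)
pos=42: emit EQ '='
pos=43: emit ID 'val' (now at pos=46)
pos=47: emit LPAREN '('
pos=49: emit ID 'k' (now at pos=50)
pos=50: enter STRING mode
pos=50: emit STR "yes" (now at pos=55)
DONE. 9 tokens: [ID, NUM, SEMI, SEMI, EQ, ID, LPAREN, ID, STR]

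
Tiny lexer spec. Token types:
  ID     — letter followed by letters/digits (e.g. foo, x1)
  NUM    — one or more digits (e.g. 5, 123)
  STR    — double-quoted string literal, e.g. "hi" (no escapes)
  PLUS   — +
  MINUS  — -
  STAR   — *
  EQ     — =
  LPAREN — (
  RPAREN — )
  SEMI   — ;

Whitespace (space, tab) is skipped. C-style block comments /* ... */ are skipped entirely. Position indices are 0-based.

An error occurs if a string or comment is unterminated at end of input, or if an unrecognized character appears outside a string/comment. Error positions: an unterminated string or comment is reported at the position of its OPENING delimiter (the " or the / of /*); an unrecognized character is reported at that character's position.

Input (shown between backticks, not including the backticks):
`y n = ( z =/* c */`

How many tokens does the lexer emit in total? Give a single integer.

Answer: 6

Derivation:
pos=0: emit ID 'y' (now at pos=1)
pos=2: emit ID 'n' (now at pos=3)
pos=4: emit EQ '='
pos=6: emit LPAREN '('
pos=8: emit ID 'z' (now at pos=9)
pos=10: emit EQ '='
pos=11: enter COMMENT mode (saw '/*')
exit COMMENT mode (now at pos=18)
DONE. 6 tokens: [ID, ID, EQ, LPAREN, ID, EQ]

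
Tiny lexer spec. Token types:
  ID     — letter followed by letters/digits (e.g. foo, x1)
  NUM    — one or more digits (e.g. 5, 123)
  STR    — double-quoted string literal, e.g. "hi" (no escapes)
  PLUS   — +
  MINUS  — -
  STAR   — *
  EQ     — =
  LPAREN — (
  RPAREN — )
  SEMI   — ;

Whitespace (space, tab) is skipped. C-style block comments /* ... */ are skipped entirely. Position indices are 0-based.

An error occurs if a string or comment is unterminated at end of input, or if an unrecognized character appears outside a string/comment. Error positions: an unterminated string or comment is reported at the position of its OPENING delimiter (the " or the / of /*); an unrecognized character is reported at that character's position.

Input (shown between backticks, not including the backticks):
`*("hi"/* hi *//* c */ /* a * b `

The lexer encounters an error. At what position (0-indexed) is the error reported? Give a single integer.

pos=0: emit STAR '*'
pos=1: emit LPAREN '('
pos=2: enter STRING mode
pos=2: emit STR "hi" (now at pos=6)
pos=6: enter COMMENT mode (saw '/*')
exit COMMENT mode (now at pos=14)
pos=14: enter COMMENT mode (saw '/*')
exit COMMENT mode (now at pos=21)
pos=22: enter COMMENT mode (saw '/*')
pos=22: ERROR — unterminated comment (reached EOF)

Answer: 22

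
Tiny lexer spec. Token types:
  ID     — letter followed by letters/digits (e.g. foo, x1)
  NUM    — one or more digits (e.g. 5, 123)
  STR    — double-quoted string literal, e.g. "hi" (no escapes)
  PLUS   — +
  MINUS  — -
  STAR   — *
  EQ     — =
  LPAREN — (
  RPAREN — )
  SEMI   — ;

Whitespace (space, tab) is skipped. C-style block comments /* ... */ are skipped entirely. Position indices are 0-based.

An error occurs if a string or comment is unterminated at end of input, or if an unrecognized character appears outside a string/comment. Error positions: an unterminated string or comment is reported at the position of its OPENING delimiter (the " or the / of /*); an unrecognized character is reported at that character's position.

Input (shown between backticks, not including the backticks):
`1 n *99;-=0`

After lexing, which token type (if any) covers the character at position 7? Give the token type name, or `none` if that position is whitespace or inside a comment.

pos=0: emit NUM '1' (now at pos=1)
pos=2: emit ID 'n' (now at pos=3)
pos=4: emit STAR '*'
pos=5: emit NUM '99' (now at pos=7)
pos=7: emit SEMI ';'
pos=8: emit MINUS '-'
pos=9: emit EQ '='
pos=10: emit NUM '0' (now at pos=11)
DONE. 8 tokens: [NUM, ID, STAR, NUM, SEMI, MINUS, EQ, NUM]
Position 7: char is ';' -> SEMI

Answer: SEMI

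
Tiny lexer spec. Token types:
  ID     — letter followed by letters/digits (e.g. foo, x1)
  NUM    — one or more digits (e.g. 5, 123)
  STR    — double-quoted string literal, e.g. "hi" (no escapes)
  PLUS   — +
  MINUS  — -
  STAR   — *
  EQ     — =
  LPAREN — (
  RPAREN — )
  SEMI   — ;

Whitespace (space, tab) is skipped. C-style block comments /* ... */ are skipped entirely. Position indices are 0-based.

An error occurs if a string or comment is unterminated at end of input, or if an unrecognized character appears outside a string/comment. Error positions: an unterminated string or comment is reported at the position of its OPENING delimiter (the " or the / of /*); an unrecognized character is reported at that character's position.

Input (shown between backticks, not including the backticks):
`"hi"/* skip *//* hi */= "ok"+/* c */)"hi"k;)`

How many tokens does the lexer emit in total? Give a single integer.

Answer: 9

Derivation:
pos=0: enter STRING mode
pos=0: emit STR "hi" (now at pos=4)
pos=4: enter COMMENT mode (saw '/*')
exit COMMENT mode (now at pos=14)
pos=14: enter COMMENT mode (saw '/*')
exit COMMENT mode (now at pos=22)
pos=22: emit EQ '='
pos=24: enter STRING mode
pos=24: emit STR "ok" (now at pos=28)
pos=28: emit PLUS '+'
pos=29: enter COMMENT mode (saw '/*')
exit COMMENT mode (now at pos=36)
pos=36: emit RPAREN ')'
pos=37: enter STRING mode
pos=37: emit STR "hi" (now at pos=41)
pos=41: emit ID 'k' (now at pos=42)
pos=42: emit SEMI ';'
pos=43: emit RPAREN ')'
DONE. 9 tokens: [STR, EQ, STR, PLUS, RPAREN, STR, ID, SEMI, RPAREN]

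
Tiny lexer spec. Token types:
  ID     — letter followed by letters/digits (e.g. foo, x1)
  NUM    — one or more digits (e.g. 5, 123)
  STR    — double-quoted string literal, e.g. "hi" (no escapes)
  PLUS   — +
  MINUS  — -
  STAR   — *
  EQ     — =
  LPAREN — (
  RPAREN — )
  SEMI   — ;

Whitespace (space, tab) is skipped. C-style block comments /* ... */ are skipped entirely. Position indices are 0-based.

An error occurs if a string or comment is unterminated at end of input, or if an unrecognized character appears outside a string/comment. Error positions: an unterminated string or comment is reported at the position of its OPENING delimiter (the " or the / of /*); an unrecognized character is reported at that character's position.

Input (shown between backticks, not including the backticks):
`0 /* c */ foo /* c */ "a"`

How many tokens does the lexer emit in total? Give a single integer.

Answer: 3

Derivation:
pos=0: emit NUM '0' (now at pos=1)
pos=2: enter COMMENT mode (saw '/*')
exit COMMENT mode (now at pos=9)
pos=10: emit ID 'foo' (now at pos=13)
pos=14: enter COMMENT mode (saw '/*')
exit COMMENT mode (now at pos=21)
pos=22: enter STRING mode
pos=22: emit STR "a" (now at pos=25)
DONE. 3 tokens: [NUM, ID, STR]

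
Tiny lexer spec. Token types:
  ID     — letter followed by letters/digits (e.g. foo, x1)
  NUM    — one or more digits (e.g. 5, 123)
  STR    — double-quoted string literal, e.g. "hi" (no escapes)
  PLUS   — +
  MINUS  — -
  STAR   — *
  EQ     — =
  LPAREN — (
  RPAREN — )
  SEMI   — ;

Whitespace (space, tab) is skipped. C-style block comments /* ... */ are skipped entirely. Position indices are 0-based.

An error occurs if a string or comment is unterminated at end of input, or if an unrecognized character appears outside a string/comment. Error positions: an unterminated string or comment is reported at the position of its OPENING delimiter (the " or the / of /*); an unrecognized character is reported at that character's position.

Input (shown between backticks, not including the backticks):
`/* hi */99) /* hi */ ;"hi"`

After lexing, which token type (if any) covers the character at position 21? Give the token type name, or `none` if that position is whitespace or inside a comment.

Answer: SEMI

Derivation:
pos=0: enter COMMENT mode (saw '/*')
exit COMMENT mode (now at pos=8)
pos=8: emit NUM '99' (now at pos=10)
pos=10: emit RPAREN ')'
pos=12: enter COMMENT mode (saw '/*')
exit COMMENT mode (now at pos=20)
pos=21: emit SEMI ';'
pos=22: enter STRING mode
pos=22: emit STR "hi" (now at pos=26)
DONE. 4 tokens: [NUM, RPAREN, SEMI, STR]
Position 21: char is ';' -> SEMI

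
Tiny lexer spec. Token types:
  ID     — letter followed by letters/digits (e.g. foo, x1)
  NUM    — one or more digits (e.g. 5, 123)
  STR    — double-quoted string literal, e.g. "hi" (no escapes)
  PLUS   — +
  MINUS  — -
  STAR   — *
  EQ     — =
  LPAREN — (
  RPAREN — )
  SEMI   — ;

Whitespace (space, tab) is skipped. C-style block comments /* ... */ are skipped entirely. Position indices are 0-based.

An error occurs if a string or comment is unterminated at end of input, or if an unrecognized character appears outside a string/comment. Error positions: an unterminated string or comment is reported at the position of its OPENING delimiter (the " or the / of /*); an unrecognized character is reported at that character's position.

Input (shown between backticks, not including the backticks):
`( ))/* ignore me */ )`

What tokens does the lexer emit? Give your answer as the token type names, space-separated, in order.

Answer: LPAREN RPAREN RPAREN RPAREN

Derivation:
pos=0: emit LPAREN '('
pos=2: emit RPAREN ')'
pos=3: emit RPAREN ')'
pos=4: enter COMMENT mode (saw '/*')
exit COMMENT mode (now at pos=19)
pos=20: emit RPAREN ')'
DONE. 4 tokens: [LPAREN, RPAREN, RPAREN, RPAREN]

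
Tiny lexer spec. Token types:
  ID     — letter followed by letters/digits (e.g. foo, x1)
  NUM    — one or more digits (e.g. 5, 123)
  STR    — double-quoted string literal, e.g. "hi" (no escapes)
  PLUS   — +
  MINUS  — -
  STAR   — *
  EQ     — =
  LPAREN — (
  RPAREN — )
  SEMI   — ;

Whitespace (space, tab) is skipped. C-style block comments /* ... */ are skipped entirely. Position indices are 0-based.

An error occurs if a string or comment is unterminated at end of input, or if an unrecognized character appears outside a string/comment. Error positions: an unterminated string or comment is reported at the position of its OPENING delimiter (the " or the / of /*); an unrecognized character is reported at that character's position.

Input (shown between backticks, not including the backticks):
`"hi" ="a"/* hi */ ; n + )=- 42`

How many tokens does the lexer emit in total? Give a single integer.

pos=0: enter STRING mode
pos=0: emit STR "hi" (now at pos=4)
pos=5: emit EQ '='
pos=6: enter STRING mode
pos=6: emit STR "a" (now at pos=9)
pos=9: enter COMMENT mode (saw '/*')
exit COMMENT mode (now at pos=17)
pos=18: emit SEMI ';'
pos=20: emit ID 'n' (now at pos=21)
pos=22: emit PLUS '+'
pos=24: emit RPAREN ')'
pos=25: emit EQ '='
pos=26: emit MINUS '-'
pos=28: emit NUM '42' (now at pos=30)
DONE. 10 tokens: [STR, EQ, STR, SEMI, ID, PLUS, RPAREN, EQ, MINUS, NUM]

Answer: 10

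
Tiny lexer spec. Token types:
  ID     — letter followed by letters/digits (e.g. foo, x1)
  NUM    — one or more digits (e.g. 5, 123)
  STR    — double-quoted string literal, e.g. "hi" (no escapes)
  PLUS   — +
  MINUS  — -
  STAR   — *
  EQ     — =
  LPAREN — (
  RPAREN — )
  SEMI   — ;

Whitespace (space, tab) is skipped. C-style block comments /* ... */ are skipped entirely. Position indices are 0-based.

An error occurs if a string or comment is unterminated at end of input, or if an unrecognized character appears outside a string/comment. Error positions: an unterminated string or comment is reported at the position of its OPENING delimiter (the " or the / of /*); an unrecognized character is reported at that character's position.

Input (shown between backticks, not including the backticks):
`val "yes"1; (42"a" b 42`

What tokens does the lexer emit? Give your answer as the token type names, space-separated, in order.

pos=0: emit ID 'val' (now at pos=3)
pos=4: enter STRING mode
pos=4: emit STR "yes" (now at pos=9)
pos=9: emit NUM '1' (now at pos=10)
pos=10: emit SEMI ';'
pos=12: emit LPAREN '('
pos=13: emit NUM '42' (now at pos=15)
pos=15: enter STRING mode
pos=15: emit STR "a" (now at pos=18)
pos=19: emit ID 'b' (now at pos=20)
pos=21: emit NUM '42' (now at pos=23)
DONE. 9 tokens: [ID, STR, NUM, SEMI, LPAREN, NUM, STR, ID, NUM]

Answer: ID STR NUM SEMI LPAREN NUM STR ID NUM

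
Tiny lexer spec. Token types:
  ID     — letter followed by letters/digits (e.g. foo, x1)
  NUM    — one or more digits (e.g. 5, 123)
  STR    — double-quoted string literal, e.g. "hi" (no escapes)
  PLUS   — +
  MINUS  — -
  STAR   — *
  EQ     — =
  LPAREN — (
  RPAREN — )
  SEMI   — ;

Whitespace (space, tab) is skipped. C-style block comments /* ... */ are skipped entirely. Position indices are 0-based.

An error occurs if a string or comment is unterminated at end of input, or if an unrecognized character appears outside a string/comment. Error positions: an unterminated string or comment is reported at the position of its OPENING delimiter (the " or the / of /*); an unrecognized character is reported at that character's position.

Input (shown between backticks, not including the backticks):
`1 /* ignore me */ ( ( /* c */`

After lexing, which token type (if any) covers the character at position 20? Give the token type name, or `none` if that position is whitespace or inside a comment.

pos=0: emit NUM '1' (now at pos=1)
pos=2: enter COMMENT mode (saw '/*')
exit COMMENT mode (now at pos=17)
pos=18: emit LPAREN '('
pos=20: emit LPAREN '('
pos=22: enter COMMENT mode (saw '/*')
exit COMMENT mode (now at pos=29)
DONE. 3 tokens: [NUM, LPAREN, LPAREN]
Position 20: char is '(' -> LPAREN

Answer: LPAREN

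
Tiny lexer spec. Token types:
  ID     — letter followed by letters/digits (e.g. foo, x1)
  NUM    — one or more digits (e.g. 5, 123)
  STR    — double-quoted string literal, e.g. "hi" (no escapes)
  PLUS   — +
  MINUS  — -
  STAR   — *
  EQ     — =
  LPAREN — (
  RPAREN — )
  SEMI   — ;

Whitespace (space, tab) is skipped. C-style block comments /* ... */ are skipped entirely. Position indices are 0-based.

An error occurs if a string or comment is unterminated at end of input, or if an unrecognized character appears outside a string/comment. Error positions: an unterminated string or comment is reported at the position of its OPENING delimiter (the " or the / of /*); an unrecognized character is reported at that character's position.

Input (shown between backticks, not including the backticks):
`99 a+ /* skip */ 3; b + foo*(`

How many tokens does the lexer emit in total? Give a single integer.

pos=0: emit NUM '99' (now at pos=2)
pos=3: emit ID 'a' (now at pos=4)
pos=4: emit PLUS '+'
pos=6: enter COMMENT mode (saw '/*')
exit COMMENT mode (now at pos=16)
pos=17: emit NUM '3' (now at pos=18)
pos=18: emit SEMI ';'
pos=20: emit ID 'b' (now at pos=21)
pos=22: emit PLUS '+'
pos=24: emit ID 'foo' (now at pos=27)
pos=27: emit STAR '*'
pos=28: emit LPAREN '('
DONE. 10 tokens: [NUM, ID, PLUS, NUM, SEMI, ID, PLUS, ID, STAR, LPAREN]

Answer: 10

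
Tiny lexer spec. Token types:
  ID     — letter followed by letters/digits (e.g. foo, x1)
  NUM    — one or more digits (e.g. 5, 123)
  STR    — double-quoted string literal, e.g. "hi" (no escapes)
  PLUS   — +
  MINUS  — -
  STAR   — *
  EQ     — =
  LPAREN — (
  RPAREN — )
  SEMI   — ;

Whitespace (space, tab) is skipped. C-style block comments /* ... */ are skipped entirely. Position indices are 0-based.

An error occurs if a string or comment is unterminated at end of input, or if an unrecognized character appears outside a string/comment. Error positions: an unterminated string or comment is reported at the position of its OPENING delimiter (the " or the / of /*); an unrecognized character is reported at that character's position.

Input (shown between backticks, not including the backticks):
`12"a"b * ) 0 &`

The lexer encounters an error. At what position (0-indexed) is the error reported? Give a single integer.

Answer: 13

Derivation:
pos=0: emit NUM '12' (now at pos=2)
pos=2: enter STRING mode
pos=2: emit STR "a" (now at pos=5)
pos=5: emit ID 'b' (now at pos=6)
pos=7: emit STAR '*'
pos=9: emit RPAREN ')'
pos=11: emit NUM '0' (now at pos=12)
pos=13: ERROR — unrecognized char '&'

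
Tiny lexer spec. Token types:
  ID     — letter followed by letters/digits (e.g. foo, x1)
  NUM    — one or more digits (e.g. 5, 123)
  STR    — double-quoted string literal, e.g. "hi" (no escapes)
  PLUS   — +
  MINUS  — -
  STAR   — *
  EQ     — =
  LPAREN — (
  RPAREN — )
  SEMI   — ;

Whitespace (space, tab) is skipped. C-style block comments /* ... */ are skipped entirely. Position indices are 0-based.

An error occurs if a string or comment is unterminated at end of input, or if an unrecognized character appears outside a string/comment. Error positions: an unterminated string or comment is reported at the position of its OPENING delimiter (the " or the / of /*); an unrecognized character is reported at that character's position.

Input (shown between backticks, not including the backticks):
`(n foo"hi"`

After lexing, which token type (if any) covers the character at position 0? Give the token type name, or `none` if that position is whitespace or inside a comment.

pos=0: emit LPAREN '('
pos=1: emit ID 'n' (now at pos=2)
pos=3: emit ID 'foo' (now at pos=6)
pos=6: enter STRING mode
pos=6: emit STR "hi" (now at pos=10)
DONE. 4 tokens: [LPAREN, ID, ID, STR]
Position 0: char is '(' -> LPAREN

Answer: LPAREN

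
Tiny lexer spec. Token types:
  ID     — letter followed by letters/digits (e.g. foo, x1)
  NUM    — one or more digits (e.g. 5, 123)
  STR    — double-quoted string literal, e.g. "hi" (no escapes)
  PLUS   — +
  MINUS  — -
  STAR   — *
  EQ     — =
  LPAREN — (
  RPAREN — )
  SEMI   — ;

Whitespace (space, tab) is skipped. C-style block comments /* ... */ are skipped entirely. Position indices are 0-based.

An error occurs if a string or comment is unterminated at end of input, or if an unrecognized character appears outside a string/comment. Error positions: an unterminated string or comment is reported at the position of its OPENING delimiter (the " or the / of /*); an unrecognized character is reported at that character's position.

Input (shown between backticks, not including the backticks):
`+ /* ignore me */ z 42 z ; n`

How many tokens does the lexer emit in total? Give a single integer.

pos=0: emit PLUS '+'
pos=2: enter COMMENT mode (saw '/*')
exit COMMENT mode (now at pos=17)
pos=18: emit ID 'z' (now at pos=19)
pos=20: emit NUM '42' (now at pos=22)
pos=23: emit ID 'z' (now at pos=24)
pos=25: emit SEMI ';'
pos=27: emit ID 'n' (now at pos=28)
DONE. 6 tokens: [PLUS, ID, NUM, ID, SEMI, ID]

Answer: 6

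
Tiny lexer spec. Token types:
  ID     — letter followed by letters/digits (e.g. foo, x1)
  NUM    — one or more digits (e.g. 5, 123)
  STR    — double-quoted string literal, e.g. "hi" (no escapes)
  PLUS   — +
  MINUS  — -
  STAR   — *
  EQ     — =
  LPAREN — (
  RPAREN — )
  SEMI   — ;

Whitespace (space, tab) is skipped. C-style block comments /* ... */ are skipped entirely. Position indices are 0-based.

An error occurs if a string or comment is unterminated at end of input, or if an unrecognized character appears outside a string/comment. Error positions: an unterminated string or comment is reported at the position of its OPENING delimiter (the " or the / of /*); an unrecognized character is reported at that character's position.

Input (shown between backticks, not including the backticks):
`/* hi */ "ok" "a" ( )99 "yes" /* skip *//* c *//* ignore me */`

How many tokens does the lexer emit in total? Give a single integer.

pos=0: enter COMMENT mode (saw '/*')
exit COMMENT mode (now at pos=8)
pos=9: enter STRING mode
pos=9: emit STR "ok" (now at pos=13)
pos=14: enter STRING mode
pos=14: emit STR "a" (now at pos=17)
pos=18: emit LPAREN '('
pos=20: emit RPAREN ')'
pos=21: emit NUM '99' (now at pos=23)
pos=24: enter STRING mode
pos=24: emit STR "yes" (now at pos=29)
pos=30: enter COMMENT mode (saw '/*')
exit COMMENT mode (now at pos=40)
pos=40: enter COMMENT mode (saw '/*')
exit COMMENT mode (now at pos=47)
pos=47: enter COMMENT mode (saw '/*')
exit COMMENT mode (now at pos=62)
DONE. 6 tokens: [STR, STR, LPAREN, RPAREN, NUM, STR]

Answer: 6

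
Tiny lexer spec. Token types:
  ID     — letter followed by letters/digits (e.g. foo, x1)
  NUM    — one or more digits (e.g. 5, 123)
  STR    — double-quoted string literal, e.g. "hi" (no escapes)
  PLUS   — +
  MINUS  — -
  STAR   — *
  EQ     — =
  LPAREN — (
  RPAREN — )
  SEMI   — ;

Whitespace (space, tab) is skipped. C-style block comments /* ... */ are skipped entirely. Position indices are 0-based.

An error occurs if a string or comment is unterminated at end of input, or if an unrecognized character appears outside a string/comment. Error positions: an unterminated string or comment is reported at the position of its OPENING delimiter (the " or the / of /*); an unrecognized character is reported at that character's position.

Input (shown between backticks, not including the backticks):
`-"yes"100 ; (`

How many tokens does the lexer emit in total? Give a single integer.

pos=0: emit MINUS '-'
pos=1: enter STRING mode
pos=1: emit STR "yes" (now at pos=6)
pos=6: emit NUM '100' (now at pos=9)
pos=10: emit SEMI ';'
pos=12: emit LPAREN '('
DONE. 5 tokens: [MINUS, STR, NUM, SEMI, LPAREN]

Answer: 5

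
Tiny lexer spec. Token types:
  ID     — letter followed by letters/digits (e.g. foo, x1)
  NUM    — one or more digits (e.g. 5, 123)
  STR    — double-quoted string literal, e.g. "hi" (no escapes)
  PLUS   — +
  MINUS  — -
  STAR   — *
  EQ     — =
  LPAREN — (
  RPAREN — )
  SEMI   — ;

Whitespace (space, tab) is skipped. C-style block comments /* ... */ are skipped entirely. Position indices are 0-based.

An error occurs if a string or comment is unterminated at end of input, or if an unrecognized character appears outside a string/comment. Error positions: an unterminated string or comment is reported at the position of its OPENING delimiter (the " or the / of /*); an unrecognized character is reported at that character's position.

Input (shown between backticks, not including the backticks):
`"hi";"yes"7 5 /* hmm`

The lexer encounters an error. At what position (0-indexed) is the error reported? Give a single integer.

Answer: 14

Derivation:
pos=0: enter STRING mode
pos=0: emit STR "hi" (now at pos=4)
pos=4: emit SEMI ';'
pos=5: enter STRING mode
pos=5: emit STR "yes" (now at pos=10)
pos=10: emit NUM '7' (now at pos=11)
pos=12: emit NUM '5' (now at pos=13)
pos=14: enter COMMENT mode (saw '/*')
pos=14: ERROR — unterminated comment (reached EOF)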